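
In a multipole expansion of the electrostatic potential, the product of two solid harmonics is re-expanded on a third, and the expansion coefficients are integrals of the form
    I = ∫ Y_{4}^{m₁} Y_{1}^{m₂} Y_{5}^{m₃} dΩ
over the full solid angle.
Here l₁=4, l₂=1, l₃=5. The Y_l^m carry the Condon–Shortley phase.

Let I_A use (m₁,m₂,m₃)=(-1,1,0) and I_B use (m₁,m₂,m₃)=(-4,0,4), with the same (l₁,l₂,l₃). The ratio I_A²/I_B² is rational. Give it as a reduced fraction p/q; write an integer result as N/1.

10/9

l's match ⇒ only the (l;m) 3-j factors differ between A and B.
A: triangle coeff Δ(4,1,5) = 1/495; Σ_t [0,0]: t=0:+1/1440 = 1/1440; (3j)²=2/99 [(4 1 5; -1 1 0)], sign=-1
B: triangle coeff Δ(4,1,5) = 1/495; Σ_t [0,0]: t=0:+1/40320 = 1/40320; (3j)²=1/55 [(4 1 5; -4 0 4)], sign=-1
I_A²/I_B² = (2/99)/(1/55) = 10/9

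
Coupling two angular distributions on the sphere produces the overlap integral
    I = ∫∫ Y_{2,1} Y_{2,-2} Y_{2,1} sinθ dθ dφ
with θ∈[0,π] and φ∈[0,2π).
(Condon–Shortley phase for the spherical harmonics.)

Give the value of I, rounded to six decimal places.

m-sum 0 ✓  L=6 even ✓  0≤2≤4 ✓
Π(2lᵢ+1) = 5×5×5 = 125
triangle coeff Δ(2,2,2) = 1/630
Σ_t [0,2]: t=0:+1/8 t=1:−1/1 t=2:+1/8 = -3/4
(3j)²=2/35 [(2 2 2; 0 0 0)], sign=-1
Σ_t [0,0]: t=0:+1/4 = 1/4
(3j)²=3/35 [(2 2 2; 1 -2 1)], sign=-1
⇒ 4πI² = 30/49
I = (+1)√(30/49/(4π)) = 0.22072812

0.220728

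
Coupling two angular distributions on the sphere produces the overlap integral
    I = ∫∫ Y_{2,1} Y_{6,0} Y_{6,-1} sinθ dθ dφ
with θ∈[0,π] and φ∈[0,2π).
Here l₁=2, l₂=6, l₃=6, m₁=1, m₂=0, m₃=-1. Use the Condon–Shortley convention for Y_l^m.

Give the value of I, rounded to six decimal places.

Rules hold: Σm=0, L=14 even, 4≤6≤8.
N = 5·13·13 = 845
Δ = 2!·2!·10!/15! = 1/90090
Racah Σ t=0..2: t=0:+1/69120 t=1:−1/14400 t=2:+1/69120 = -7/172800
⇒ 3j(2 6 6; 0 0 0)² = 14/715, sgn -1
Racah Σ t=0..1: t=0:+1/34560 t=1:−1/28800 = -1/172800
⇒ 3j(2 6 6; 1 0 -1)² = 1/1430, sgn +1
4πI² = N·(3j₀)²·(3jₘ)² = 7/605
I = -1·√(0.0115702/4π) = -0.03034355

-0.030344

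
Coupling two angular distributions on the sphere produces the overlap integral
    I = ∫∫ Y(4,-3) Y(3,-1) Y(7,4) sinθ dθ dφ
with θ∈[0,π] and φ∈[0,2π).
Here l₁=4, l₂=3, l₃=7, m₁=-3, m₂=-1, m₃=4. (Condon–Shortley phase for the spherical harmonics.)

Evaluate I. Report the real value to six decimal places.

m-sum 0 ✓  L=14 even ✓  1≤7≤7 ✓
Π(2lᵢ+1) = 9×7×15 = 945
triangle coeff Δ(4,3,7) = 1/45045
Σ_t [0,0]: t=0:+1/20736 = 1/20736
(3j)²=35/1287 [(4 3 7; 0 0 0)], sign=-1
Σ_t [0,0]: t=0:+1/241920 = 1/241920
(3j)²=2/91 [(4 3 7; -3 -1 4)], sign=-1
⇒ 4πI² = 1050/1859
I = (+1)√(1050/1859/(4π)) = 0.21200691

0.212007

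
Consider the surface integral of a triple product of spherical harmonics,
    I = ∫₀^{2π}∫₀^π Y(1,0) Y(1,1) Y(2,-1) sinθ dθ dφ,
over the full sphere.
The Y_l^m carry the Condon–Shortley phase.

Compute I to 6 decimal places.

-0.218510

m-sum 0 ✓  L=4 even ✓  0≤2≤2 ✓
Π(2lᵢ+1) = 3×3×5 = 45
triangle coeff Δ(1,1,2) = 1/30
Σ_t [0,0]: t=0:+1/1 = 1/1
(3j)²=2/15 [(1 1 2; 0 0 0)], sign=+1
Σ_t [0,0]: t=0:+1/2 = 1/2
(3j)²=1/10 [(1 1 2; 0 1 -1)], sign=-1
⇒ 4πI² = 3/5
I = (-1)√(3/5/(4π)) = -0.21850969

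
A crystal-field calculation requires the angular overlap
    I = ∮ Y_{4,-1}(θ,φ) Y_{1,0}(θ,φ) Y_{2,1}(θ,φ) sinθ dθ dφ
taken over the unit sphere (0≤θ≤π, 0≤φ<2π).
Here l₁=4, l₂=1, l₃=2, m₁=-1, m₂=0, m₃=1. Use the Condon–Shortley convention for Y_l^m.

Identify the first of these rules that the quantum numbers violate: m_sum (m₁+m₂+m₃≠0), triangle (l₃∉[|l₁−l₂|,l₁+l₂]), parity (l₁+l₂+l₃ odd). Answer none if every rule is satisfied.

Σmᵢ = 0  ✓
l₃∈[|l₁−l₂|,l₁+l₂]=[3,5], have l₃=2  ✗
Σlᵢ = 7 ⇒ odd

triangle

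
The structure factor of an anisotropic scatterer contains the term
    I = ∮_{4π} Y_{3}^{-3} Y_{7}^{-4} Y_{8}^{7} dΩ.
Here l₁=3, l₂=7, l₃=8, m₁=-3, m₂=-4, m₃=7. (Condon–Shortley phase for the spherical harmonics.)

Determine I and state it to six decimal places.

0.140692

Rules hold: Σm=0, L=18 even, 4≤8≤10.
N = 7·15·17 = 1785
Δ = 2!·4!·12!/19! = 1/5290740
Racah Σ t=0..2: t=0:+1/7257600 t=1:−1/2073600 t=2:+1/7257600 = -1/4838400
⇒ 3j(3 7 8; 0 0 0)² = 252/20995, sgn -1
Racah Σ t=2..2: t=2:+1/1916006400 = 1/1916006400
⇒ 3j(3 7 8; -3 -4 7)² = 15/1292, sgn -1
4πI² = N·(3j₀)²·(3jₘ)² = 19845/79781
I = +1·√(0.248743/4π) = 0.14069248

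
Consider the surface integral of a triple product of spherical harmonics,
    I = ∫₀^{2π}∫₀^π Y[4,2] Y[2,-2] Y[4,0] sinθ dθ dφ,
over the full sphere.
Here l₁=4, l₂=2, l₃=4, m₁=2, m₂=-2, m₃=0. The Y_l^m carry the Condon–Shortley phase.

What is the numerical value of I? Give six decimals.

m-sum 0 ✓  L=10 even ✓  2≤4≤6 ✓
Π(2lᵢ+1) = 9×5×9 = 405
triangle coeff Δ(4,2,4) = 1/13860
Σ_t [0,2]: t=0:+1/192 t=1:−1/36 t=2:+1/192 = -5/288
(3j)²=20/693 [(4 2 4; 0 0 0)], sign=-1
Σ_t [0,0]: t=0:+1/192 = 1/192
(3j)²=3/77 [(4 2 4; 2 -2 0)], sign=+1
⇒ 4πI² = 2700/5929
I = (-1)√(2700/5929/(4π)) = -0.19036462

-0.190365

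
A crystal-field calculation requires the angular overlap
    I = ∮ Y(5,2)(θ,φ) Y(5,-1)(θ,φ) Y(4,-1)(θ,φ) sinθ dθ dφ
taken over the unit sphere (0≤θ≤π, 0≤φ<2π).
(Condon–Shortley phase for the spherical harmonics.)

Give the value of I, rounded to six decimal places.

m-sum 0 ✓  L=14 even ✓  0≤4≤10 ✓
Π(2lᵢ+1) = 11×11×9 = 1089
triangle coeff Δ(5,5,4) = 1/3153150
Σ_t [1,5]: t=1:−1/69120 t=2:+1/1728 t=3:−1/576 t=4:+1/1728 t=5:−1/69120 = -7/11520
(3j)²=2/143 [(5 5 4; 0 0 0)], sign=-1
Σ_t [0,3]: t=0:+1/103680 t=1:−1/2880 t=2:+1/1152 t=3:−1/5184 = 7/20736
(3j)²=35/2574 [(5 5 4; 2 -1 -1)], sign=-1
⇒ 4πI² = 35/169
I = (+1)√(35/169/(4π)) = 0.12837656

0.128377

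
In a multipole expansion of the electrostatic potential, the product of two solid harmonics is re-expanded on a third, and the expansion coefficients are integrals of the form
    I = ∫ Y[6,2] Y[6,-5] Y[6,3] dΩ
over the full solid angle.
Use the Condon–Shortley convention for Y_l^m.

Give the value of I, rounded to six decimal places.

-0.050240

Rules hold: Σm=0, L=18 even, 0≤6≤12.
N = 13·13·13 = 2197
Δ = 6!·6!·6!/19! = 1/325909584
Racah Σ t=0..6: t=0:+1/373248000 t=1:−1/1728000 t=2:+1/110592 t=3:−1/46656 t=4:+1/110592 t=5:−1/1728000 t=6:+1/373248000 = -7/1555200
⇒ 3j(6 6 6; 0 0 0)² = 400/46189, sgn -1
Racah Σ t=0..1: t=0:+1/4147200 t=1:−1/3110400 = -1/12441600
⇒ 3j(6 6 6; 2 -5 3)² = 7/4199, sgn +1
4πI² = N·(3j₀)²·(3jₘ)² = 36400/1147619
I = -1·√(0.0317178/4π) = -0.05023968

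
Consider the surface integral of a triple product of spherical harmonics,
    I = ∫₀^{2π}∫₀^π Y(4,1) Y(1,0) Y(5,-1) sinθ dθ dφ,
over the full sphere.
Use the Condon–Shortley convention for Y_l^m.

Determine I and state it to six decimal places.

-0.240571

m-sum 0 ✓  L=10 even ✓  3≤5≤5 ✓
Π(2lᵢ+1) = 9×3×11 = 297
triangle coeff Δ(4,1,5) = 1/495
Σ_t [0,0]: t=0:+1/576 = 1/576
(3j)²=5/99 [(4 1 5; 0 0 0)], sign=-1
Σ_t [0,0]: t=0:+1/720 = 1/720
(3j)²=8/165 [(4 1 5; 1 0 -1)], sign=+1
⇒ 4πI² = 8/11
I = (-1)√(8/11/(4π)) = -0.24057125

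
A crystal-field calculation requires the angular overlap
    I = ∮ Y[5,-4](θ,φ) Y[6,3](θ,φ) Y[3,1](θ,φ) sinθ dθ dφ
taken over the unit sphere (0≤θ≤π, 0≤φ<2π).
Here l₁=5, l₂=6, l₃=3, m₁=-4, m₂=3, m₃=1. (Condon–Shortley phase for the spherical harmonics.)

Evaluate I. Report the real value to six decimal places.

Checks pass: Σm=0; 14 even; l₃=3∈[1,11].
(2·5+1)(2·6+1)(2·3+1) = 1001
Δ: 8! 2! 4! / 15! → 1/675675
sum: t=3:−1/8640 t=4:+1/2304 t=5:−1/8640 = 7/34560
3j²(5 6 3; 0 0 0) = Δ·Π!·Σ² = 7/429  (sign -1)
sum: t=7:−1/40320 t=8:+1/241920 = -1/48384
3j²(5 6 3; -4 3 1) = Δ·Π!·Σ² = 24/1001  (sign -1)
combine: 4πI² = 1001·7/429·24/1001 = 56/143
take √, sign +1: I = 0.17653103

0.176531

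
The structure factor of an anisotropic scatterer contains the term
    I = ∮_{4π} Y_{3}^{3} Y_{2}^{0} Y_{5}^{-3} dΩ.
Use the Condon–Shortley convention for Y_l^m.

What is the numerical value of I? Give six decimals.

Rules hold: Σm=0, L=10 even, 1≤5≤5.
N = 7·5·11 = 385
Δ = 0!·6!·4!/11! = 1/2310
Racah Σ t=0..0: t=0:+1/144 = 1/144
⇒ 3j(3 2 5; 0 0 0)² = 10/231, sgn -1
Racah Σ t=0..0: t=0:+1/2880 = 1/2880
⇒ 3j(3 2 5; 3 0 -3)² = 2/165, sgn +1
4πI² = N·(3j₀)²·(3jₘ)² = 20/99
I = -1·√(0.20202/4π) = -0.12679218

-0.126792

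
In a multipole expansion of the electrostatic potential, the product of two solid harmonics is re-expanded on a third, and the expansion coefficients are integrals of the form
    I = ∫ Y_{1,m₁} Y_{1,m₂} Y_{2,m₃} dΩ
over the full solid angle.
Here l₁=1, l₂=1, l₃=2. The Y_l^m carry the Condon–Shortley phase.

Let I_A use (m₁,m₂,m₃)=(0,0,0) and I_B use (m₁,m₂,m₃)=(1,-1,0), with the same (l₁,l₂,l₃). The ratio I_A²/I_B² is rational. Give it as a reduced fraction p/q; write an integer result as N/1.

4/1

Shared (l₁,l₂,l₃)=(1,1,2): N and (l;000)² cancel in I_A²/I_B².
A: Δ = 0!·2!·2!/5! = 1/30; Racah Σ t=0..0: t=0:+1/1 = 1/1; ⇒ 3j(1 1 2; 0 0 0)² = 2/15, sgn +1
B: Δ = 0!·2!·2!/5! = 1/30; Racah Σ t=0..0: t=0:+1/4 = 1/4; ⇒ 3j(1 1 2; 1 -1 0)² = 1/30, sgn +1
I_A²/I_B² = (2/15)/(1/30) = 4/1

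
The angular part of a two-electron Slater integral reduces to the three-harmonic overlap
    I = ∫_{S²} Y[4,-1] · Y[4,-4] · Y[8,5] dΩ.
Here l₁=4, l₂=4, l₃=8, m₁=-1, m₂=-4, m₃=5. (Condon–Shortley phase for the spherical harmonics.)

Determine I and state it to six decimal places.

m-sum 0 ✓  L=16 even ✓  0≤8≤8 ✓
Π(2lᵢ+1) = 9×9×17 = 1377
triangle coeff Δ(4,4,8) = 1/218790
Σ_t [0,0]: t=0:+1/331776 = 1/331776
(3j)²=490/21879 [(4 4 8; 0 0 0)], sign=+1
Σ_t [0,0]: t=0:+1/29030400 = 1/29030400
(3j)²=1/170 [(4 4 8; -1 -4 5)], sign=-1
⇒ 4πI² = 441/2431
I = (-1)√(441/2431/(4π)) = -0.12014948

-0.120149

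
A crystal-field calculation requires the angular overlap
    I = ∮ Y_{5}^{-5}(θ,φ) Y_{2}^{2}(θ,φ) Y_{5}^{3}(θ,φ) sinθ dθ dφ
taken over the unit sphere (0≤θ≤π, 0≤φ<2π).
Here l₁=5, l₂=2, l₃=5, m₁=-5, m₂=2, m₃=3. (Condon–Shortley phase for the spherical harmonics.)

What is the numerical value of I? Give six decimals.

0.088588

m-sum 0 ✓  L=12 even ✓  3≤5≤7 ✓
Π(2lᵢ+1) = 11×5×11 = 605
triangle coeff Δ(5,2,5) = 1/38610
Σ_t [0,2]: t=0:+1/2880 t=1:−1/576 t=2:+1/2880 = -1/960
(3j)²=10/429 [(5 2 5; 0 0 0)], sign=+1
Σ_t [2,2]: t=2:+1/161280 = 1/161280
(3j)²=1/143 [(5 2 5; -5 2 3)], sign=+1
⇒ 4πI² = 50/507
I = (+1)√(50/507/(4π)) = 0.08858824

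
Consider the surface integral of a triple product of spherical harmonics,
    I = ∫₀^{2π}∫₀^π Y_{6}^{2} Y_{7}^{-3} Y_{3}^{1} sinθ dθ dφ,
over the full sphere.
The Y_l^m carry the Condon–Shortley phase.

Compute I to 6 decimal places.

-0.150285

Checks pass: Σm=0; 16 even; l₃=3∈[1,13].
(2·6+1)(2·7+1)(2·3+1) = 1365
Δ: 10! 2! 4! / 17! → 1/2042040
sum: t=4:+1/207360 t=5:−1/57600 t=6:+1/207360 = -1/129600
3j²(6 7 3; 0 0 0) = Δ·Π!·Σ² = 168/12155  (sign +1)
sum: t=2:+1/645120 t=3:−1/181440 t=4:+1/829440 = -1/362880
3j²(6 7 3; 2 -3 1) = Δ·Π!·Σ² = 256/17017  (sign -1)
combine: 4πI² = 1365·168/12155·256/17017 = 129024/454597
take √, sign -1: I = -0.15028548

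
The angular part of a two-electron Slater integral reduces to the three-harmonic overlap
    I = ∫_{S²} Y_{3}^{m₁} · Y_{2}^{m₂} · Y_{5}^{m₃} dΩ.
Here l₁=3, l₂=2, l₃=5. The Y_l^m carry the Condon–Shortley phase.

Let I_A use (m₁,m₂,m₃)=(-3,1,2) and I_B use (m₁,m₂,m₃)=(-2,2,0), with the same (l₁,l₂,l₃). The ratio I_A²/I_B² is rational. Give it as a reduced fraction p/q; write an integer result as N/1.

Shared (l₁,l₂,l₃)=(3,2,5): N and (l;000)² cancel in I_A²/I_B².
A: Δ = 0!·6!·4!/11! = 1/2310; Racah Σ t=0..0: t=0:+1/4320 = 1/4320; ⇒ 3j(3 2 5; -3 1 2)² = 1/330, sgn -1
B: Δ = 0!·6!·4!/11! = 1/2310; Racah Σ t=0..0: t=0:+1/2880 = 1/2880; ⇒ 3j(3 2 5; -2 2 0)² = 1/462, sgn -1
I_A²/I_B² = (1/330)/(1/462) = 7/5

7/5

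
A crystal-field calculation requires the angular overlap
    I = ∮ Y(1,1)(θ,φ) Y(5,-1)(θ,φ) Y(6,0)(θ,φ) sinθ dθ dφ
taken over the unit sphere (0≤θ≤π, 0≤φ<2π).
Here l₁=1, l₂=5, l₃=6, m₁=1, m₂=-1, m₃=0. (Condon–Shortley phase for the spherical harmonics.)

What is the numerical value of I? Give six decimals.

Rules hold: Σm=0, L=12 even, 4≤6≤6.
N = 3·11·13 = 429
Δ = 0!·2!·10!/13! = 1/858
Racah Σ t=0..0: t=0:+1/14400 = 1/14400
⇒ 3j(1 5 6; 0 0 0)² = 6/143, sgn +1
Racah Σ t=0..0: t=0:+1/34560 = 1/34560
⇒ 3j(1 5 6; 1 -1 0)² = 5/286, sgn +1
4πI² = N·(3j₀)²·(3jₘ)² = 45/143
I = +1·√(0.314685/4π) = 0.15824621

0.158246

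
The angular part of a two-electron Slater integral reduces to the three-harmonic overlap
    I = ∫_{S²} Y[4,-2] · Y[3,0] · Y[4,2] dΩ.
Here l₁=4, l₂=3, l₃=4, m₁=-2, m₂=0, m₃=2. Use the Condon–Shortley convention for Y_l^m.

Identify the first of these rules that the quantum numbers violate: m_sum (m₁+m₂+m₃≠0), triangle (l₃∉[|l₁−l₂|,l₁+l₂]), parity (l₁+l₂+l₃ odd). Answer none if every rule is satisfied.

parity

m₁+m₂+m₃ = -2 + 0 + 2 = 0  ✓
triangle: |4−3|=1 ≤ l₃=4 ≤ 4+3=7  ✓
parity: l₁+l₂+l₃ = 11 is odd  ✗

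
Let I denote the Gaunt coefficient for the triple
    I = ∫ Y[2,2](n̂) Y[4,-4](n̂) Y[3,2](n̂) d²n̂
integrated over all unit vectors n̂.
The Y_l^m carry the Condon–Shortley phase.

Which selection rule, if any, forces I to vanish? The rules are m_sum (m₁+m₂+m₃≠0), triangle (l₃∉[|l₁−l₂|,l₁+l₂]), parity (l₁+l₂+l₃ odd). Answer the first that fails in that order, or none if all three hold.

parity

m₁+m₂+m₃ = 2 − 4 + 2 = 0  ✓
triangle: |2−4|=2 ≤ l₃=3 ≤ 2+4=6  ✓
parity: l₁+l₂+l₃ = 9 is odd  ✗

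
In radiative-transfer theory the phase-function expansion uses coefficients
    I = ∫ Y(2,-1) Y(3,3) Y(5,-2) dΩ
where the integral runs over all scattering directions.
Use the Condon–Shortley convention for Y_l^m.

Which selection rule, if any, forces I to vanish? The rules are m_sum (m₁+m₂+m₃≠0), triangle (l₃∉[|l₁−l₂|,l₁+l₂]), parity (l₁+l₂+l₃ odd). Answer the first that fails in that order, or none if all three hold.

none

azimuthal sum: -1 + 3 − 2 = 0  ✓
1 ≤ 5 ≤ 5 (triangle on l)  ✓
L = 2 + 3 + 5 = 10 (even)  ✓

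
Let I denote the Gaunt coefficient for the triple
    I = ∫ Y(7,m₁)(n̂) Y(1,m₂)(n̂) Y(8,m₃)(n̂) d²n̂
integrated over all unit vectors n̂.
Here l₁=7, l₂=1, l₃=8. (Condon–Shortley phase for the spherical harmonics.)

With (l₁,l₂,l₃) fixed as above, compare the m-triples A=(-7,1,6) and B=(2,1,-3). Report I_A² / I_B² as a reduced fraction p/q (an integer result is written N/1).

1/55

l's match ⇒ only the (l;m) 3-j factors differ between A and B.
A: triangle coeff Δ(7,1,8) = 1/2040; Σ_t [0,0]: t=0:+1/174356582400 = 1/174356582400; (3j)²=1/2040 [(7 1 8; -7 1 6)], sign=+1
B: triangle coeff Δ(7,1,8) = 1/2040; Σ_t [0,0]: t=0:+1/87091200 = 1/87091200; (3j)²=11/408 [(7 1 8; 2 1 -3)], sign=-1
I_A²/I_B² = (1/2040)/(11/408) = 1/55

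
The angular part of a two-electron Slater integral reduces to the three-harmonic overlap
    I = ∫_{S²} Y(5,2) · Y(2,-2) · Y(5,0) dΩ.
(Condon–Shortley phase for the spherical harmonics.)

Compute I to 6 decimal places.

m-sum 0 ✓  L=12 even ✓  3≤5≤7 ✓
Π(2lᵢ+1) = 11×5×11 = 605
triangle coeff Δ(5,2,5) = 1/38610
Σ_t [0,2]: t=0:+1/2880 t=1:−1/576 t=2:+1/2880 = -1/960
(3j)²=10/429 [(5 2 5; 0 0 0)], sign=+1
Σ_t [0,0]: t=0:+1/2880 = 1/2880
(3j)²=14/429 [(5 2 5; 2 -2 0)], sign=-1
⇒ 4πI² = 700/1521
I = (-1)√(700/1521/(4π)) = -0.19137248

-0.191372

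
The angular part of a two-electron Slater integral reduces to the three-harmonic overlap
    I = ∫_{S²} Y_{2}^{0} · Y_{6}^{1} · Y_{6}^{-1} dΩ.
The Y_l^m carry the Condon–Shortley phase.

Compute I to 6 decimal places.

-0.149094

Rules hold: Σm=0, L=14 even, 4≤6≤8.
N = 5·13·13 = 845
Δ = 2!·2!·10!/15! = 1/90090
Racah Σ t=0..2: t=0:+1/69120 t=1:−1/14400 t=2:+1/69120 = -7/172800
⇒ 3j(2 6 6; 0 0 0)² = 14/715, sgn -1
Racah Σ t=0..2: t=0:+1/120960 t=1:−1/17280 t=2:+1/57600 = -13/403200
⇒ 3j(2 6 6; 0 1 -1)² = 13/770, sgn +1
4πI² = N·(3j₀)²·(3jₘ)² = 169/605
I = -1·√(0.279339/4π) = -0.14909419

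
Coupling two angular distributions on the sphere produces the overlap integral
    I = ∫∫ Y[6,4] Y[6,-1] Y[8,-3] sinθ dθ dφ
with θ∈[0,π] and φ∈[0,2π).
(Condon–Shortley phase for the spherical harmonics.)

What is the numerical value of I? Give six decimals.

0.045419

m-sum 0 ✓  L=20 even ✓  0≤8≤12 ✓
Π(2lᵢ+1) = 13×13×17 = 2873
triangle coeff Δ(6,6,8) = 1/1309458150
Σ_t [0,4]: t=0:+1/49766400 t=1:−1/3110400 t=2:+1/1327104 t=3:−1/3110400 t=4:+1/49766400 = 1/6635520
(3j)²=350/46189 [(6 6 8; 0 0 0)], sign=+1
Σ_t [0,2]: t=0:+1/24883200 t=1:−1/17418240 t=2:+1/116121600 = -1/116121600
(3j)²=5/4199 [(6 6 8; 4 -1 -3)], sign=+1
⇒ 4πI² = 1750/67507
I = (+1)√(1750/67507/(4π)) = 0.04541922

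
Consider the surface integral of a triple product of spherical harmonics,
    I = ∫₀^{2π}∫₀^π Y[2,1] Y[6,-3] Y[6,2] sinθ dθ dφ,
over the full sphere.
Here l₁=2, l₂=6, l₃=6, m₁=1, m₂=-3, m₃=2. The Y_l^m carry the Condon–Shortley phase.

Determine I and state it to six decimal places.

Checks pass: Σm=0; 14 even; l₃=6∈[4,8].
(2·2+1)(2·6+1)(2·6+1) = 845
Δ: 2! 2! 10! / 15! → 1/90090
sum: t=0:+1/69120 t=1:−1/14400 t=2:+1/69120 = -7/172800
3j²(2 6 6; 0 0 0) = Δ·Π!·Σ² = 14/715  (sign -1)
sum: t=0:+1/60480 t=1:−1/161280 = 1/96768
3j²(2 6 6; 1 -3 2) = Δ·Π!·Σ² = 15/1001  (sign +1)
combine: 4πI² = 845·14/715·15/1001 = 30/121
take √, sign -1: I = -0.14046335

-0.140463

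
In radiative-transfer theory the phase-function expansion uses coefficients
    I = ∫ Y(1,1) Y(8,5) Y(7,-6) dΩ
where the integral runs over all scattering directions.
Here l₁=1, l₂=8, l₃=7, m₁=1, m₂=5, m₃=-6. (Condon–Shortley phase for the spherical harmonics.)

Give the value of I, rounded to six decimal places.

Rules hold: Σm=0, L=16 even, 7≤7≤9.
N = 3·17·15 = 765
Δ = 2!·0!·14!/17! = 1/2040
Racah Σ t=1..1: t=1:−1/25401600 = -1/25401600
⇒ 3j(1 8 7; 0 0 0)² = 8/255, sgn +1
Racah Σ t=0..0: t=0:+1/12454041600 = 1/12454041600
⇒ 3j(1 8 7; 1 5 -6)² = 1/680, sgn -1
4πI² = N·(3j₀)²·(3jₘ)² = 3/85
I = -1·√(0.0352941/4π) = -0.05299638

-0.052996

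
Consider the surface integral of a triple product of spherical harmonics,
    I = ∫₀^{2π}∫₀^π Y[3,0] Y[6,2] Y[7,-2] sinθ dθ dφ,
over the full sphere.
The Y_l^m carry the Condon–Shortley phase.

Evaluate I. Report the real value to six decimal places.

0.080527

m-sum 0 ✓  L=16 even ✓  3≤7≤9 ✓
Π(2lᵢ+1) = 7×13×15 = 1365
triangle coeff Δ(3,6,7) = 1/2042040
Σ_t [0,2]: t=0:+1/207360 t=1:−1/57600 t=2:+1/207360 = -1/129600
(3j)²=168/12155 [(3 6 7; 0 0 0)], sign=+1
Σ_t [0,2]: t=0:+1/967680 t=1:−1/120960 t=2:+1/207360 = -1/414720
(3j)²=21/4862 [(3 6 7; 0 2 -2)], sign=+1
⇒ 4πI² = 37044/454597
I = (+1)√(37044/454597/(4π)) = 0.08052685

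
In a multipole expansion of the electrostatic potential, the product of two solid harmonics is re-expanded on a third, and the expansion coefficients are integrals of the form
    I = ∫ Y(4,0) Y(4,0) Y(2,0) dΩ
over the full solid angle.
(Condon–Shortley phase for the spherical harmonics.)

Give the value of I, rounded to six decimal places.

Checks pass: Σm=0; 10 even; l₃=2∈[0,8].
(2·4+1)(2·4+1)(2·2+1) = 405
Δ: 6! 2! 2! / 11! → 1/13860
sum: t=2:+1/192 t=3:−1/36 t=4:+1/192 = -5/288
3j²(4 4 2; 0 0 0) = Δ·Π!·Σ² = 20/693  (sign -1)
(m-triple is (0,0,0) — same symbol as above.)
combine: 4πI² = 405·20/693·20/693 = 2000/5929
take √, sign +1: I = 0.16383977

0.163840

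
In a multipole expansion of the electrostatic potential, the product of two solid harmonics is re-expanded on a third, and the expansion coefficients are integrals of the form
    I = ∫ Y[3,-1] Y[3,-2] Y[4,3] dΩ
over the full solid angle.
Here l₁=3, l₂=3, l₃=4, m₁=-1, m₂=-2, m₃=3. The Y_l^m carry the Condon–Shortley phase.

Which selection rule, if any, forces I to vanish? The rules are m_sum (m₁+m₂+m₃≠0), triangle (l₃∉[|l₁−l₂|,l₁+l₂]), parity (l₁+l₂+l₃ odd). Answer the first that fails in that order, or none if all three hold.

none

Σmᵢ = 0  ✓
l₃∈[|l₁−l₂|,l₁+l₂]=[0,6], have l₃=4  ✓
Σlᵢ = 10 ⇒ even  ✓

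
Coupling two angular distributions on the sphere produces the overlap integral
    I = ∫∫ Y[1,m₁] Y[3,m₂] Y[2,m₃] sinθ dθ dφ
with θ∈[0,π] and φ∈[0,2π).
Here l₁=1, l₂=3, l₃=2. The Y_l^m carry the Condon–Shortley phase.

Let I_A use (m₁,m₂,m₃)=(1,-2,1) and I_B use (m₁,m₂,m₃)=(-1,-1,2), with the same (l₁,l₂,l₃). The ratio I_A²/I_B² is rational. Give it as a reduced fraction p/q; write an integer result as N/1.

10/1

Same 1,3,2: normalisation and zero-m 3j drop out of the ratio.
A: Δ: 2! 0! 4! / 7! → 1/105; sum: t=0:+1/12 = 1/12; 3j²(1 3 2; 1 -2 1) = Δ·Π!·Σ² = 2/21  (sign -1)
B: Δ: 2! 0! 4! / 7! → 1/105; sum: t=2:+1/48 = 1/48; 3j²(1 3 2; -1 -1 2) = Δ·Π!·Σ² = 1/105  (sign +1)
I_A²/I_B² = (2/21)/(1/105) = 10/1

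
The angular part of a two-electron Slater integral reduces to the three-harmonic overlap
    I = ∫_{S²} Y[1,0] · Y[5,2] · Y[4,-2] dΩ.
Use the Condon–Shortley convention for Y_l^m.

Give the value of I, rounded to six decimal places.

0.225034

Checks pass: Σm=0; 10 even; l₃=4∈[4,6].
(2·1+1)(2·5+1)(2·4+1) = 297
Δ: 2! 0! 8! / 11! → 1/495
sum: t=1:−1/576 = -1/576
3j²(1 5 4; 0 0 0) = Δ·Π!·Σ² = 5/99  (sign -1)
sum: t=1:−1/1440 = -1/1440
3j²(1 5 4; 0 2 -2) = Δ·Π!·Σ² = 7/165  (sign -1)
combine: 4πI² = 297·5/99·7/165 = 7/11
take √, sign +1: I = 0.22503380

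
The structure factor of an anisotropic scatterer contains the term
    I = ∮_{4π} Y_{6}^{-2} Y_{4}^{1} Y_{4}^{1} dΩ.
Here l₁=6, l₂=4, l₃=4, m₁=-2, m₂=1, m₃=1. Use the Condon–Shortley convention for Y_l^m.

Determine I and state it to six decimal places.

0.145766

m-sum 0 ✓  L=14 even ✓  2≤4≤10 ✓
Π(2lᵢ+1) = 13×9×9 = 1053
triangle coeff Δ(6,4,4) = 1/1261260
Σ_t [2,4]: t=2:+1/4608 t=3:−1/1296 t=4:+1/4608 = -7/20736
(3j)²=20/1287 [(6 4 4; 0 0 0)], sign=-1
Σ_t [3,5]: t=3:−1/8640 t=4:+1/2304 t=5:−1/8640 = 7/34560
(3j)²=7/429 [(6 4 4; -2 1 1)], sign=-1
⇒ 4πI² = 420/1573
I = (+1)√(420/1573/(4π)) = 0.14576570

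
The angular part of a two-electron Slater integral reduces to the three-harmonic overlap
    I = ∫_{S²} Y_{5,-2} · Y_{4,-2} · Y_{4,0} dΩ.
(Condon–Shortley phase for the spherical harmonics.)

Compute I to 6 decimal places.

m-sum = -2 − 2 + 0 = -4 ≠ 0 ⇒ I = 0

0.000000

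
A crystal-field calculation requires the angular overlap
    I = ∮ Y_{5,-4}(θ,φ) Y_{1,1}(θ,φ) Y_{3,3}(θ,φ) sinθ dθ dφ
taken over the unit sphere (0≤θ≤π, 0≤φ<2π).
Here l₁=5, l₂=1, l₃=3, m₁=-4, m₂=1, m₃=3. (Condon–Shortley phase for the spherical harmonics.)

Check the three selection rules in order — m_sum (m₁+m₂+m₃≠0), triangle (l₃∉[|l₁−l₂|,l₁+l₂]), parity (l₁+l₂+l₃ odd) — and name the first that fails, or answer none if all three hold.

m₁+m₂+m₃ = -4 + 1 + 3 = 0  ✓
triangle: |5−1|=4 ≤ l₃=3 ≤ 5+1=6  ✗
parity: l₁+l₂+l₃ = 9 is odd

triangle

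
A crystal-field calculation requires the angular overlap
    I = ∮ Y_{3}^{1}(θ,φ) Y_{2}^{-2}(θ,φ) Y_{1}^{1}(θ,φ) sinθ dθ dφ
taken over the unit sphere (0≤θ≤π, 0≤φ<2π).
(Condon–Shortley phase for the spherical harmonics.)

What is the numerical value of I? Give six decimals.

-0.082589

m-sum 0 ✓  L=6 even ✓  1≤1≤5 ✓
Π(2lᵢ+1) = 7×5×3 = 105
triangle coeff Δ(3,2,1) = 1/105
Σ_t [2,2]: t=2:+1/4 = 1/4
(3j)²=3/35 [(3 2 1; 0 0 0)], sign=-1
Σ_t [0,0]: t=0:+1/48 = 1/48
(3j)²=1/105 [(3 2 1; 1 -2 1)], sign=+1
⇒ 4πI² = 3/35
I = (-1)√(3/35/(4π)) = -0.08258890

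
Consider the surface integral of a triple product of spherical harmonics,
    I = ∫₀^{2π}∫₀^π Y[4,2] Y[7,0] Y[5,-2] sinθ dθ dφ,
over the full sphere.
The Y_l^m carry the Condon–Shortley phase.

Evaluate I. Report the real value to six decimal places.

-0.145720

m-sum 0 ✓  L=16 even ✓  3≤5≤11 ✓
Π(2lᵢ+1) = 9×15×11 = 1485
triangle coeff Δ(4,7,5) = 1/6126120
Σ_t [2,4]: t=2:+1/69120 t=3:−1/20736 t=4:+1/69120 = -1/51840
(3j)²=280/21879 [(4 7 5; 0 0 0)], sign=+1
Σ_t [0,2]: t=0:+1/7257600 t=1:−1/172800 t=2:+1/69120 = 1/113400
(3j)²=512/36465 [(4 7 5; 2 0 -2)], sign=-1
⇒ 4πI² = 143360/537251
I = (-1)√(143360/537251/(4π)) = -0.14572043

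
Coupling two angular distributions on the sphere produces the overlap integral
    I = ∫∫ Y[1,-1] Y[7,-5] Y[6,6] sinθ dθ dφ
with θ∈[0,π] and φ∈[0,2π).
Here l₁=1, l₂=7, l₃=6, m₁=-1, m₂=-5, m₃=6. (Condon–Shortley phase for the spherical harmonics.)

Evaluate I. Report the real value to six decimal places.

Rules hold: Σm=0, L=14 even, 6≤6≤8.
N = 3·15·13 = 585
Δ = 2!·0!·12!/15! = 1/1365
Racah Σ t=1..1: t=1:−1/518400 = -1/518400
⇒ 3j(1 7 6; 0 0 0)² = 7/195, sgn -1
Racah Σ t=2..2: t=2:+1/958003200 = 1/958003200
⇒ 3j(1 7 6; -1 -5 6)² = 1/1365, sgn +1
4πI² = N·(3j₀)²·(3jₘ)² = 1/65
I = -1·√(0.0153846/4π) = -0.03498955

-0.034990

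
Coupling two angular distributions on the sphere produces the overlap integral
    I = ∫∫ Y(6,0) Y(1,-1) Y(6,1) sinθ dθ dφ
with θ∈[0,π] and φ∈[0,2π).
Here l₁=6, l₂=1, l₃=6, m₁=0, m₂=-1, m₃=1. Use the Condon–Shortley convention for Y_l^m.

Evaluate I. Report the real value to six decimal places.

0.000000

L=13 odd ⇒ parity kills the (l;000) factor ⇒ I = 0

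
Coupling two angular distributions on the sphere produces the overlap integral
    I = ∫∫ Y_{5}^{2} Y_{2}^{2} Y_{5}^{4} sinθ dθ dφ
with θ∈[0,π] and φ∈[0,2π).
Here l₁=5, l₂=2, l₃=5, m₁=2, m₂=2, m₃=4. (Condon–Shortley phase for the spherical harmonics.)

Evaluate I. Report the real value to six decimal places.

0.000000

Σmᵢ = 8 ≠ 0, so the φ-integral vanishes; I = 0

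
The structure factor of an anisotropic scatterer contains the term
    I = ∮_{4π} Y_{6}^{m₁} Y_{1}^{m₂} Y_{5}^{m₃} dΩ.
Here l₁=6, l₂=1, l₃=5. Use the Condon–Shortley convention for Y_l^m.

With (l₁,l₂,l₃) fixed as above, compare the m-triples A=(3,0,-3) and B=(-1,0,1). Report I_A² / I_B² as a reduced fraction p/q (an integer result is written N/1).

27/35

Same 6,1,5: normalisation and zero-m 3j drop out of the ratio.
A: Δ: 2! 10! 0! / 13! → 1/858; sum: t=1:−1/80640 = -1/80640; 3j²(6 1 5; 3 0 -3) = Δ·Π!·Σ² = 9/286  (sign -1)
B: Δ: 2! 10! 0! / 13! → 1/858; sum: t=1:−1/17280 = -1/17280; 3j²(6 1 5; -1 0 1) = Δ·Π!·Σ² = 35/858  (sign -1)
I_A²/I_B² = (9/286)/(35/858) = 27/35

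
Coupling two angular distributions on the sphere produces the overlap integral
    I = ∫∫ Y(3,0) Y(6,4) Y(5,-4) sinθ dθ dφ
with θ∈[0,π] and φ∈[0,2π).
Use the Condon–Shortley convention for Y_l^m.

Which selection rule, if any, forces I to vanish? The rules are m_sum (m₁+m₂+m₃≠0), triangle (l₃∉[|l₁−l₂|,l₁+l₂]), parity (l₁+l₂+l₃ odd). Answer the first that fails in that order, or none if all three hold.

m₁+m₂+m₃ = 0 + 4 − 4 = 0  ✓
triangle: |3−6|=3 ≤ l₃=5 ≤ 3+6=9  ✓
parity: l₁+l₂+l₃ = 14 is even  ✓

none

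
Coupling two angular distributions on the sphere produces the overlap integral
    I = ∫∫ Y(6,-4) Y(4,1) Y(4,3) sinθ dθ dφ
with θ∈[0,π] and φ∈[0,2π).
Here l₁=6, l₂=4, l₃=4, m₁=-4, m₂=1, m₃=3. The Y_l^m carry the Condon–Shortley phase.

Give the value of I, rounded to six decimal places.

Checks pass: Σm=0; 14 even; l₃=4∈[2,10].
(2·6+1)(2·4+1)(2·4+1) = 1053
Δ: 6! 6! 2! / 15! → 1/1261260
sum: t=2:+1/4608 t=3:−1/1296 t=4:+1/4608 = -7/20736
3j²(6 4 4; 0 0 0) = Δ·Π!·Σ² = 20/1287  (sign -1)
sum: t=4:+1/34560 t=5:−1/28800 = -1/172800
3j²(6 4 4; -4 1 3) = Δ·Π!·Σ² = 1/1430  (sign +1)
combine: 4πI² = 1053·20/1287·1/1430 = 18/1573
take √, sign -1: I = -0.03017637

-0.030176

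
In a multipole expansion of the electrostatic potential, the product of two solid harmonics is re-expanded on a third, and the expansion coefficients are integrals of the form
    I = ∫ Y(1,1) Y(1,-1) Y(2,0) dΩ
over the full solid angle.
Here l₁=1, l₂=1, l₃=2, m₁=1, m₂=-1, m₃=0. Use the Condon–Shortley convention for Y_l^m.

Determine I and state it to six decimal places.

0.126157

Rules hold: Σm=0, L=4 even, 0≤2≤2.
N = 3·3·5 = 45
Δ = 0!·2!·2!/5! = 1/30
Racah Σ t=0..0: t=0:+1/1 = 1/1
⇒ 3j(1 1 2; 0 0 0)² = 2/15, sgn +1
Racah Σ t=0..0: t=0:+1/4 = 1/4
⇒ 3j(1 1 2; 1 -1 0)² = 1/30, sgn +1
4πI² = N·(3j₀)²·(3jₘ)² = 1/5
I = +1·√(0.2/4π) = 0.12615663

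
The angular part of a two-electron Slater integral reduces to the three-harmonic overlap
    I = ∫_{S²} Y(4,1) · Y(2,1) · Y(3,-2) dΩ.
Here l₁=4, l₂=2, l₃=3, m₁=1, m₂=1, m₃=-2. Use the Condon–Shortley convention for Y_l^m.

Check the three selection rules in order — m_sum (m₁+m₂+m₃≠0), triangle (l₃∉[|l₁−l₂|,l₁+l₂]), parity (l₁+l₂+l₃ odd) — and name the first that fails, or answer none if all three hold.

m₁+m₂+m₃ = 1 + 1 − 2 = 0  ✓
triangle: |4−2|=2 ≤ l₃=3 ≤ 4+2=6  ✓
parity: l₁+l₂+l₃ = 9 is odd  ✗

parity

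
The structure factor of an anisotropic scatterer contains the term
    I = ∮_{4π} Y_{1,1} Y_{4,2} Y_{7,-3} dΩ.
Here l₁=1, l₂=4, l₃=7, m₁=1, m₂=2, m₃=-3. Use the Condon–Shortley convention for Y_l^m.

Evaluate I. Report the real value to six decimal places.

0.000000

|1−4|≤7≤1+4 violated ⇒ I = 0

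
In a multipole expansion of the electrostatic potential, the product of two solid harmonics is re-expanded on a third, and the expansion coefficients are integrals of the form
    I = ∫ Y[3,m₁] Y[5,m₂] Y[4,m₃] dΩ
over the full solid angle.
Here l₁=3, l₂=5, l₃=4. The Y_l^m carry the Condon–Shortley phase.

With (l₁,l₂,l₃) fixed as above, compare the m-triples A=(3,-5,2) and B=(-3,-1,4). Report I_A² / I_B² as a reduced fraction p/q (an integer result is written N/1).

15/2

l's match ⇒ only the (l;m) 3-j factors differ between A and B.
A: triangle coeff Δ(3,5,4) = 1/180180; Σ_t [0,0]: t=0:+1/34560 = 1/34560; (3j)²=5/286 [(3 5 4; 3 -5 2)], sign=+1
B: triangle coeff Δ(3,5,4) = 1/180180; Σ_t [4,4]: t=4:+1/34560 = 1/34560; (3j)²=1/429 [(3 5 4; -3 -1 4)], sign=+1
I_A²/I_B² = (5/286)/(1/429) = 15/2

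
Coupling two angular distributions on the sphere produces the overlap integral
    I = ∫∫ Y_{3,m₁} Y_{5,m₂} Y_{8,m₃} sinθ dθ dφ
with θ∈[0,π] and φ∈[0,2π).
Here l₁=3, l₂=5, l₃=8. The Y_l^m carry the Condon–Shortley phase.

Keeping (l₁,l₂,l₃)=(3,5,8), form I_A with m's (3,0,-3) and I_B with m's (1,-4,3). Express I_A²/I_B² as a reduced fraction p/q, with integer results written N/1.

42/25

l's match ⇒ only the (l;m) 3-j factors differ between A and B.
A: triangle coeff Δ(3,5,8) = 1/136136; Σ_t [0,0]: t=0:+1/10368000 = 1/10368000; (3j)²=3/884 [(3 5 8; 3 0 -3)], sign=-1
B: triangle coeff Δ(3,5,8) = 1/136136; Σ_t [0,0]: t=0:+1/17418240 = 1/17418240; (3j)²=25/12376 [(3 5 8; 1 -4 3)], sign=-1
I_A²/I_B² = (3/884)/(25/12376) = 42/25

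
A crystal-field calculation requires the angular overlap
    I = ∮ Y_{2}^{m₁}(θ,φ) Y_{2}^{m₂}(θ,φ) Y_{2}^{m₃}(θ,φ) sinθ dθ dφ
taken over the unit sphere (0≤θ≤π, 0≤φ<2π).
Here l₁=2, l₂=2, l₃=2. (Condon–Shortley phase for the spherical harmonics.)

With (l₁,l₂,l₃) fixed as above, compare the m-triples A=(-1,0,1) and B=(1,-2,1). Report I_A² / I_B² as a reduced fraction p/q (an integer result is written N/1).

1/6

Same 2,2,2: normalisation and zero-m 3j drop out of the ratio.
A: Δ: 2! 2! 2! / 7! → 1/630; sum: t=1:−1/2 t=2:+1/4 = -1/4; 3j²(2 2 2; -1 0 1) = Δ·Π!·Σ² = 1/70  (sign +1)
B: Δ: 2! 2! 2! / 7! → 1/630; sum: t=0:+1/4 = 1/4; 3j²(2 2 2; 1 -2 1) = Δ·Π!·Σ² = 3/35  (sign -1)
I_A²/I_B² = (1/70)/(3/35) = 1/6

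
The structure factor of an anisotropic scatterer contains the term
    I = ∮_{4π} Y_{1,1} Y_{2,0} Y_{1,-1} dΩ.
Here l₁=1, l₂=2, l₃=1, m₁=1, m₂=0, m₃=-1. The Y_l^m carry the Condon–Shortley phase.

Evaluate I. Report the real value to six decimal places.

0.126157

Checks pass: Σm=0; 4 even; l₃=1∈[1,3].
(2·1+1)(2·2+1)(2·1+1) = 45
Δ: 2! 0! 2! / 5! → 1/30
sum: t=1:−1/1 = -1/1
3j²(1 2 1; 0 0 0) = Δ·Π!·Σ² = 2/15  (sign +1)
sum: t=0:+1/4 = 1/4
3j²(1 2 1; 1 0 -1) = Δ·Π!·Σ² = 1/30  (sign +1)
combine: 4πI² = 45·2/15·1/30 = 1/5
take √, sign +1: I = 0.12615663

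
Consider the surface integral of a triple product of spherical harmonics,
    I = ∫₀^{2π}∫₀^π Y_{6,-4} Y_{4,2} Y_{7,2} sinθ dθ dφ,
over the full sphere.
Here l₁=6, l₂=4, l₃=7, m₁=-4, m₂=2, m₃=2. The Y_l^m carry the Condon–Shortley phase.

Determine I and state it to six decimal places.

l₁+l₂+l₃=17 is odd: 3j(l;000)=0 ⇒ I=0

0.000000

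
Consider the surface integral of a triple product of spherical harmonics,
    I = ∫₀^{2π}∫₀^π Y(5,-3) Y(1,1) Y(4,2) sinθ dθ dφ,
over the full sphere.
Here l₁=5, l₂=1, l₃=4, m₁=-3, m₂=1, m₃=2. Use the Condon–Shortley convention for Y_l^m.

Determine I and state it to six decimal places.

Checks pass: Σm=0; 10 even; l₃=4∈[4,6].
(2·5+1)(2·1+1)(2·4+1) = 297
Δ: 2! 8! 0! / 11! → 1/495
sum: t=1:−1/576 = -1/576
3j²(5 1 4; 0 0 0) = Δ·Π!·Σ² = 5/99  (sign -1)
sum: t=2:+1/2880 = 1/2880
3j²(5 1 4; -3 1 2) = Δ·Π!·Σ² = 28/495  (sign +1)
combine: 4πI² = 297·5/99·28/495 = 28/33
take √, sign -1: I = -0.25984664

-0.259847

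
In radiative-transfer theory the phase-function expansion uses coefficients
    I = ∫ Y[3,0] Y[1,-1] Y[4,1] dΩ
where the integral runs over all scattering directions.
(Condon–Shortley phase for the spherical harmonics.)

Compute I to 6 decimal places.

Rules hold: Σm=0, L=8 even, 2≤4≤4.
N = 7·3·9 = 189
Δ = 0!·6!·2!/9! = 1/252
Racah Σ t=0..0: t=0:+1/36 = 1/36
⇒ 3j(3 1 4; 0 0 0)² = 4/63, sgn +1
Racah Σ t=0..0: t=0:+1/72 = 1/72
⇒ 3j(3 1 4; 0 -1 1)² = 5/126, sgn -1
4πI² = N·(3j₀)²·(3jₘ)² = 10/21
I = -1·√(0.47619/4π) = -0.19466390

-0.194664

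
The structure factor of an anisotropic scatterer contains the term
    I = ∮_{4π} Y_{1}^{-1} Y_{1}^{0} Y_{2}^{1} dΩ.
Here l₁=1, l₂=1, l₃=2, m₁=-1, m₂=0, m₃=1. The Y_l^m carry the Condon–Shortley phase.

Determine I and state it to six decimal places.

-0.218510

Checks pass: Σm=0; 4 even; l₃=2∈[0,2].
(2·1+1)(2·1+1)(2·2+1) = 45
Δ: 0! 2! 2! / 5! → 1/30
sum: t=0:+1/1 = 1/1
3j²(1 1 2; 0 0 0) = Δ·Π!·Σ² = 2/15  (sign +1)
sum: t=0:+1/2 = 1/2
3j²(1 1 2; -1 0 1) = Δ·Π!·Σ² = 1/10  (sign -1)
combine: 4πI² = 45·2/15·1/10 = 3/5
take √, sign -1: I = -0.21850969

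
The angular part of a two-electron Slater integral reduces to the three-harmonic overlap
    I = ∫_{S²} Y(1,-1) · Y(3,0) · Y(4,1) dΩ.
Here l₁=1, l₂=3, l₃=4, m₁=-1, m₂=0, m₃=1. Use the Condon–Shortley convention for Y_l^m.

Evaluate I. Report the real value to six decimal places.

Checks pass: Σm=0; 8 even; l₃=4∈[2,4].
(2·1+1)(2·3+1)(2·4+1) = 189
Δ: 0! 2! 6! / 9! → 1/252
sum: t=0:+1/36 = 1/36
3j²(1 3 4; 0 0 0) = Δ·Π!·Σ² = 4/63  (sign +1)
sum: t=0:+1/72 = 1/72
3j²(1 3 4; -1 0 1) = Δ·Π!·Σ² = 5/126  (sign -1)
combine: 4πI² = 189·4/63·5/126 = 10/21
take √, sign -1: I = -0.19466390

-0.194664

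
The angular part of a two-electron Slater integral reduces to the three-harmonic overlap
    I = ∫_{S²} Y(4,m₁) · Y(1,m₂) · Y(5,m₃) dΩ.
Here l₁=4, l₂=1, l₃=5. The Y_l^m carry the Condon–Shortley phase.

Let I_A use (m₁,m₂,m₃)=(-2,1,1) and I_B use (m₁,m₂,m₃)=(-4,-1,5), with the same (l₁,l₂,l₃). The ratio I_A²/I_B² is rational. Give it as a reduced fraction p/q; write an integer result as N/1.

2/15

Same 4,1,5: normalisation and zero-m 3j drop out of the ratio.
A: Δ: 0! 8! 2! / 11! → 1/495; sum: t=0:+1/2880 = 1/2880; 3j²(4 1 5; -2 1 1) = Δ·Π!·Σ² = 2/165  (sign +1)
B: Δ: 0! 8! 2! / 11! → 1/495; sum: t=0:+1/80640 = 1/80640; 3j²(4 1 5; -4 -1 5) = Δ·Π!·Σ² = 1/11  (sign +1)
I_A²/I_B² = (2/165)/(1/11) = 2/15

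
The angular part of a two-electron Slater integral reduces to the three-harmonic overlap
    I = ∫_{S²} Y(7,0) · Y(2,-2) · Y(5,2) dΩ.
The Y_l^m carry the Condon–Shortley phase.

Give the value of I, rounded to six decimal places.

0.067042

m-sum 0 ✓  L=14 even ✓  5≤5≤9 ✓
Π(2lᵢ+1) = 15×5×11 = 825
triangle coeff Δ(7,2,5) = 1/15015
Σ_t [2,2]: t=2:+1/57600 = 1/57600
(3j)²=21/715 [(7 2 5; 0 0 0)], sign=-1
Σ_t [0,0]: t=0:+1/725760 = 1/725760
(3j)²=1/429 [(7 2 5; 0 -2 2)], sign=-1
⇒ 4πI² = 105/1859
I = (+1)√(105/1859/(4π)) = 0.06704247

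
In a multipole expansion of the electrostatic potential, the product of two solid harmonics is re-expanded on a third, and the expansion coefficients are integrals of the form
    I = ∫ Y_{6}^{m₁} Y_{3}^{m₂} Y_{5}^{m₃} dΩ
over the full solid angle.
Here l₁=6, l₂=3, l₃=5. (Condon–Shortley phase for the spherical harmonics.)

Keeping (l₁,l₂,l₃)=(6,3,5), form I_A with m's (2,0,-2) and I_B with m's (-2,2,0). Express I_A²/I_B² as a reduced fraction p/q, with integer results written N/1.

l's match ⇒ only the (l;m) 3-j factors differ between A and B.
A: triangle coeff Δ(6,3,5) = 1/675675; Σ_t [1,3]: t=1:−1/8640 t=2:+1/5760 t=3:−1/60480 = 1/24192; (3j)²=8/3003 [(6 3 5; 2 0 -2)], sign=-1
B: triangle coeff Δ(6,3,5) = 1/675675; Σ_t [3,4]: t=3:−1/8640 t=4:+1/13824 = -1/23040; (3j)²=2/429 [(6 3 5; -2 2 0)], sign=+1
I_A²/I_B² = (8/3003)/(2/429) = 4/7

4/7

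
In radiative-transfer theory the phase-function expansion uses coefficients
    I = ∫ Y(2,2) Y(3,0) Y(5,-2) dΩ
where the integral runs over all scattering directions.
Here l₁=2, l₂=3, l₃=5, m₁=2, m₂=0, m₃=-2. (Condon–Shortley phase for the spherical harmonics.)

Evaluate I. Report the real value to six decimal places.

Rules hold: Σm=0, L=10 even, 1≤5≤5.
N = 5·7·11 = 385
Δ = 0!·4!·6!/11! = 1/2310
Racah Σ t=0..0: t=0:+1/144 = 1/144
⇒ 3j(2 3 5; 0 0 0)² = 10/231, sgn -1
Racah Σ t=0..0: t=0:+1/864 = 1/864
⇒ 3j(2 3 5; 2 0 -2)² = 1/66, sgn -1
4πI² = N·(3j₀)²·(3jₘ)² = 25/99
I = +1·√(0.252525/4π) = 0.14175797

0.141758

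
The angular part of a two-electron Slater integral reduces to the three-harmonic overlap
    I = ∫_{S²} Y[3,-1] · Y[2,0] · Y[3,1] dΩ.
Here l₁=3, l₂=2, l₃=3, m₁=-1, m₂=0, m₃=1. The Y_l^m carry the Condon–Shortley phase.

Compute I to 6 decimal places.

-0.126157

Checks pass: Σm=0; 8 even; l₃=3∈[1,5].
(2·3+1)(2·2+1)(2·3+1) = 245
Δ: 2! 4! 2! / 9! → 1/3780
sum: t=0:+1/24 t=1:−1/4 t=2:+1/24 = -1/6
3j²(3 2 3; 0 0 0) = Δ·Π!·Σ² = 4/105  (sign +1)
sum: t=0:+1/96 t=1:−1/6 t=2:+1/16 = -3/32
3j²(3 2 3; -1 0 1) = Δ·Π!·Σ² = 3/140  (sign -1)
combine: 4πI² = 245·4/105·3/140 = 1/5
take √, sign -1: I = -0.12615663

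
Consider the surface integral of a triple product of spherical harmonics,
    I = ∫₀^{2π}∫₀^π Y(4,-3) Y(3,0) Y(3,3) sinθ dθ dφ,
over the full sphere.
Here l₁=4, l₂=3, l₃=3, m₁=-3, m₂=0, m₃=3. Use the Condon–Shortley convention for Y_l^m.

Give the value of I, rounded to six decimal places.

0.203551

Checks pass: Σm=0; 10 even; l₃=3∈[1,7].
(2·4+1)(2·3+1)(2·3+1) = 441
Δ: 4! 4! 2! / 11! → 1/34650
sum: t=1:−1/72 t=2:+1/16 t=3:−1/72 = 5/144
3j²(4 3 3; 0 0 0) = Δ·Π!·Σ² = 2/77  (sign -1)
sum: t=3:−1/288 = -1/288
3j²(4 3 3; -3 0 3) = Δ·Π!·Σ² = 1/22  (sign -1)
combine: 4πI² = 441·2/77·1/22 = 63/121
take √, sign +1: I = 0.20355073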